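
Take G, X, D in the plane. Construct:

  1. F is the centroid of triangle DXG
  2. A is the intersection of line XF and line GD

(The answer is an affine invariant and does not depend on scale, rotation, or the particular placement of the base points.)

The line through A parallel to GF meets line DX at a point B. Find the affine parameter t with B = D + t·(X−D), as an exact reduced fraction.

Assign G = (0, 0), X = (1, 0), D = (0, 1) — the answer is frame-independent, so this choice is without loss of generality.
1. F is the centroid of triangle DXG ⇒ F = (1/3, 1/3)
2. A is the intersection of line XF and line GD ⇒ A = (0, 1/2)
through A parallel to GF: direction (1/3, 1/3); meets DX at B = (1/4, 3/4)
B = D + t·(X−D) with t = 1/4

t = 1/4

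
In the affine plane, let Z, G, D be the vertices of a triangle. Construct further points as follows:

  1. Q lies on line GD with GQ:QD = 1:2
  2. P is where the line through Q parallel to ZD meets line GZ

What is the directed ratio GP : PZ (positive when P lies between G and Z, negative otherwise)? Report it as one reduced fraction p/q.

Work in coordinates with Z = (0, 0), G = (1, 0), D = (0, 1).
1. Q lies on line GD with GQ:QD = 1:2 ⇒ Q = (2/3, 1/3)
2. P is where the line through Q parallel to ZD meets line GZ ⇒ P = (2/3, 0)
P = G + t·(Z−G) with t = 1/3, so GP:PZ = t:(1−t) = 1/3:2/3

GP:PZ = 1/2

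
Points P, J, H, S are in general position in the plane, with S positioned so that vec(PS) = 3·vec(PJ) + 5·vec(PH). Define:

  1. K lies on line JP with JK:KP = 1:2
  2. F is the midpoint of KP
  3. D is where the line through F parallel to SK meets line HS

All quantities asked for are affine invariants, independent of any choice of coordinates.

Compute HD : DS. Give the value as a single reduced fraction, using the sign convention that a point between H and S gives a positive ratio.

Choose coordinates P = (0, 0), J = (1, 0), H = (0, 1), S = (3, 5).
1. K lies on line JP with JK:KP = 1:2 ⇒ K = (2/3, 0)
2. F is the midpoint of KP ⇒ F = (1/3, 0)
3. D is where the line through F parallel to SK meets line HS ⇒ D = (36/17, 65/17)
D = H + t·(S−H) with t = 12/17, so HD:DS = t:(1−t) = 12/17:5/17

HD:DS = 12/5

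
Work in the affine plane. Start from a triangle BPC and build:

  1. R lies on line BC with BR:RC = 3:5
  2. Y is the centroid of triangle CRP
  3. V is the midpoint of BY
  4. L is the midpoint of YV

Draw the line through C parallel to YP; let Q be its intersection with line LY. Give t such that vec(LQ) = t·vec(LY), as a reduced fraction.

t = 31/11

Work in coordinates with B = (0, 0), P = (1, 0), C = (0, 1).
1. R lies on line BC with BR:RC = 3:5 ⇒ R = (0, 3/8)
2. Y is the centroid of triangle CRP ⇒ Y = (1/3, 11/24)
3. V is the midpoint of BY ⇒ V = (1/6, 11/48)
4. L is the midpoint of YV ⇒ L = (1/4, 11/32)
through C parallel to YP: direction (2/3, -11/24); meets LY at Q = (16/33, 2/3)
Q = L + t·(Y−L) with t = 31/11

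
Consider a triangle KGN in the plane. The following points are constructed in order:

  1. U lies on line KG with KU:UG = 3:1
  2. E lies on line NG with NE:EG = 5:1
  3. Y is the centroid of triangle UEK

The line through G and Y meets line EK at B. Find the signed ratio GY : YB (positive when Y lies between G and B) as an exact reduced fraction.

Work in coordinates with K = (0, 0), G = (1, 0), N = (0, 1).
1. U lies on line KG with KU:UG = 3:1 ⇒ U = (3/4, 0)
2. E lies on line NG with NE:EG = 5:1 ⇒ E = (5/6, 1/6)
3. Y is the centroid of triangle UEK ⇒ Y = (19/36, 1/18)
line GY meets EK at B = (10/27, 2/27)
Y = G + t·(B−G) with t = 3/4, so GY:YB = 3/4:1/4

GY:YB = 3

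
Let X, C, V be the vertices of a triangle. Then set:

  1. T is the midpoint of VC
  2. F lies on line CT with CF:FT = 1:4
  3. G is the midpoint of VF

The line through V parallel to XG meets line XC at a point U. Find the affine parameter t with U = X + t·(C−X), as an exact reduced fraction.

Set X = (0, 0), C = (1, 0), V = (0, 1); any affine frame gives the same invariant.
1. T is the midpoint of VC ⇒ T = (1/2, 1/2)
2. F lies on line CT with CF:FT = 1:4 ⇒ F = (9/10, 1/10)
3. G is the midpoint of VF ⇒ G = (9/20, 11/20)
through V parallel to XG: direction (9/20, 11/20); meets XC at U = (-9/11, 0)
U = X + t·(C−X) with t = -9/11

t = -9/11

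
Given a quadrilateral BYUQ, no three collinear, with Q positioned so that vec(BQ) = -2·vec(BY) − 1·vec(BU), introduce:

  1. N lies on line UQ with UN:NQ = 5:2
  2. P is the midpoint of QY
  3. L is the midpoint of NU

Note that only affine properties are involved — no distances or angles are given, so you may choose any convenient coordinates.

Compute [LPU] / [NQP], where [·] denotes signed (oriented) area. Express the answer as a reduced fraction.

Choose coordinates B = (0, 0), Y = (1, 0), U = (0, 1), Q = (-2, -1).
1. N lies on line UQ with UN:NQ = 5:2 ⇒ N = (-10/7, -3/7)
2. P is the midpoint of QY ⇒ P = (-1/2, -1/2)
3. L is the midpoint of NU ⇒ L = (-5/7, 2/7)
2·[LPU] = 5/7, 2·[NQP] = 4/7
[LPU]:[NQP] = 5/7:4/7 = 5/4

[LPU]:[NQP] = 5/4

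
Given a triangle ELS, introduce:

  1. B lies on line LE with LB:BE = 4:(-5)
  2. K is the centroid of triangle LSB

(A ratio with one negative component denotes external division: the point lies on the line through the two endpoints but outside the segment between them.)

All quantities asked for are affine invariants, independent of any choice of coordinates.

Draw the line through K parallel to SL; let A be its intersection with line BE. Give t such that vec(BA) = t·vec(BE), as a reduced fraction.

t = 8/15

Set E = (0, 0), L = (1, 0), S = (0, 1); any affine frame gives the same invariant.
1. B lies on line LE with LB:BE = 4:(-5) ⇒ B = (5, 0)
2. K is the centroid of triangle LSB ⇒ K = (2, 1/3)
through K parallel to SL: direction (1, -1); meets BE at A = (7/3, 0)
A = B + t·(E−B) with t = 8/15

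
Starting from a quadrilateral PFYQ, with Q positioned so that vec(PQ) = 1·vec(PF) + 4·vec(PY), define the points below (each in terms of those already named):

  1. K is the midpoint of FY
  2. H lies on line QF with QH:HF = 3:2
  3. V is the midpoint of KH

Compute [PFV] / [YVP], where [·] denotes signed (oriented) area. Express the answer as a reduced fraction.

[PFV]:[YVP] = -7/5

Set P = (0, 0), F = (1, 0), Y = (0, 1), Q = (1, 4); any affine frame gives the same invariant.
1. K is the midpoint of FY ⇒ K = (1/2, 1/2)
2. H lies on line QF with QH:HF = 3:2 ⇒ H = (1, 8/5)
3. V is the midpoint of KH ⇒ V = (3/4, 21/20)
2·[PFV] = 21/20, 2·[YVP] = -3/4
[PFV]:[YVP] = 21/20:-3/4 = -7/5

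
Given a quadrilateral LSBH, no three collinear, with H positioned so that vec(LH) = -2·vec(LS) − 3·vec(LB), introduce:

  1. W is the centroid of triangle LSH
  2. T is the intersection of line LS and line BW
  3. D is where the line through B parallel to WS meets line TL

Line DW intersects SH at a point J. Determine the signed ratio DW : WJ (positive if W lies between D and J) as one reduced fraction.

DW:WJ = 6

Choose coordinates L = (0, 0), S = (1, 0), B = (0, 1), H = (-2, -3).
1. W is the centroid of triangle LSH ⇒ W = (-1/3, -1)
2. T is the intersection of line LS and line BW ⇒ T = (-1/6, 0)
3. D is where the line through B parallel to WS meets line TL ⇒ D = (-4/3, 0)
line DW meets SH at J = (-1/6, -7/6)
W = D + t·(J−D) with t = 6/7, so DW:WJ = 6/7:1/7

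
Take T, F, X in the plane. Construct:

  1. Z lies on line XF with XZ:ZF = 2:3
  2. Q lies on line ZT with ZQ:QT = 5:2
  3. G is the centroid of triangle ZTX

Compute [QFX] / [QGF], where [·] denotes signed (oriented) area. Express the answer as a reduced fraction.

Choose coordinates T = (0, 0), F = (1, 0), X = (0, 1).
1. Z lies on line XF with XZ:ZF = 2:3 ⇒ Z = (2/5, 3/5)
2. Q lies on line ZT with ZQ:QT = 5:2 ⇒ Q = (4/35, 6/35)
3. G is the centroid of triangle ZTX ⇒ G = (2/15, 8/15)
2·[QFX] = 5/7, 2·[QGF] = -34/105
[QFX]:[QGF] = 5/7:-34/105 = -75/34

[QFX]:[QGF] = -75/34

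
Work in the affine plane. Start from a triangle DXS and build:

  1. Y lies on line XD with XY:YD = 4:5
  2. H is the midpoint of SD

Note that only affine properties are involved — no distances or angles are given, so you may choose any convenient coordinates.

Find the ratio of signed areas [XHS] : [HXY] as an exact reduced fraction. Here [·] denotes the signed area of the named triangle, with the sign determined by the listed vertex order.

Set D = (0, 0), X = (1, 0), S = (0, 1); any affine frame gives the same invariant.
1. Y lies on line XD with XY:YD = 4:5 ⇒ Y = (5/9, 0)
2. H is the midpoint of SD ⇒ H = (0, 1/2)
2·[XHS] = -1/2, 2·[HXY] = -2/9
[XHS]:[HXY] = -1/2:-2/9 = 9/4

[XHS]:[HXY] = 9/4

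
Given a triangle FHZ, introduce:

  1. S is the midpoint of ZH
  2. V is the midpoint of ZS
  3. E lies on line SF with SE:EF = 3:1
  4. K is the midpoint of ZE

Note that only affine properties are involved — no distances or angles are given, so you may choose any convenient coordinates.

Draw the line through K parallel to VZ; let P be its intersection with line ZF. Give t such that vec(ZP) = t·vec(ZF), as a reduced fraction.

Choose coordinates F = (0, 0), H = (1, 0), Z = (0, 1).
1. S is the midpoint of ZH ⇒ S = (1/2, 1/2)
2. V is the midpoint of ZS ⇒ V = (1/4, 3/4)
3. E lies on line SF with SE:EF = 3:1 ⇒ E = (1/8, 1/8)
4. K is the midpoint of ZE ⇒ K = (1/16, 9/16)
through K parallel to VZ: direction (-1/4, 1/4); meets ZF at P = (0, 5/8)
P = Z + t·(F−Z) with t = 3/8

t = 3/8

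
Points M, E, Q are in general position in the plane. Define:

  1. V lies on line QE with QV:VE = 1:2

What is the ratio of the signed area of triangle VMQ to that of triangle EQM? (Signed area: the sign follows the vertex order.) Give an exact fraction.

[VMQ]:[EQM] = -1/3

Assign M = (0, 0), E = (1, 0), Q = (0, 1) — the answer is frame-independent, so this choice is without loss of generality.
1. V lies on line QE with QV:VE = 1:2 ⇒ V = (1/3, 2/3)
2·[VMQ] = -1/3, 2·[EQM] = 1
[VMQ]:[EQM] = -1/3:1 = -1/3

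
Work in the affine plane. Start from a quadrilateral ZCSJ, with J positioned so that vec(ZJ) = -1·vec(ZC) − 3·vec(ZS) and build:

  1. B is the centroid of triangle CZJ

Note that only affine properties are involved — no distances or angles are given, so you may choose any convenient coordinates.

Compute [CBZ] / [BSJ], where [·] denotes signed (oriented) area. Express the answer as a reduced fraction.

[CBZ]:[BSJ] = -1/2

Set Z = (0, 0), C = (1, 0), S = (0, 1), J = (-1, -3); any affine frame gives the same invariant.
1. B is the centroid of triangle CZJ ⇒ B = (0, -1)
2·[CBZ] = -1, 2·[BSJ] = 2
[CBZ]:[BSJ] = -1:2 = -1/2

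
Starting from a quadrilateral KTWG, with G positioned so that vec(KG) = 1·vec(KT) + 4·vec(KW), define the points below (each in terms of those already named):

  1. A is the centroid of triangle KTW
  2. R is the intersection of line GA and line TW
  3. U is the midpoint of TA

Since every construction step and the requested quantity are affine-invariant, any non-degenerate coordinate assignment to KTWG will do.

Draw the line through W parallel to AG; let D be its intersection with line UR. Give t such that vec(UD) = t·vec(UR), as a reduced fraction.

t = 9/4

Work in coordinates with K = (0, 0), T = (1, 0), W = (0, 1), G = (1, 4).
1. A is the centroid of triangle KTW ⇒ A = (1/3, 1/3)
2. R is the intersection of line GA and line TW ⇒ R = (5/13, 8/13)
3. U is the midpoint of TA ⇒ U = (2/3, 1/6)
through W parallel to AG: direction (2/3, 11/3); meets UR at D = (5/156, 367/312)
D = U + t·(R−U) with t = 9/4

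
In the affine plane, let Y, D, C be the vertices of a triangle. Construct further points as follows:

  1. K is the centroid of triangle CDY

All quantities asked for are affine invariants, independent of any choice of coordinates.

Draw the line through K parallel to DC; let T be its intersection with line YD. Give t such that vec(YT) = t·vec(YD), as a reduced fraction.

t = 2/3

Choose coordinates Y = (0, 0), D = (1, 0), C = (0, 1).
1. K is the centroid of triangle CDY ⇒ K = (1/3, 1/3)
through K parallel to DC: direction (-1, 1); meets YD at T = (2/3, 0)
T = Y + t·(D−Y) with t = 2/3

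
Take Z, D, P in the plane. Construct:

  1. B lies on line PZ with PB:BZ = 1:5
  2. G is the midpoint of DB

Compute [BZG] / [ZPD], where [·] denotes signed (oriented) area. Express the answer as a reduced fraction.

[BZG]:[ZPD] = -5/12

Choose coordinates Z = (0, 0), D = (1, 0), P = (0, 1).
1. B lies on line PZ with PB:BZ = 1:5 ⇒ B = (0, 5/6)
2. G is the midpoint of DB ⇒ G = (1/2, 5/12)
2·[BZG] = 5/12, 2·[ZPD] = -1
[BZG]:[ZPD] = 5/12:-1 = -5/12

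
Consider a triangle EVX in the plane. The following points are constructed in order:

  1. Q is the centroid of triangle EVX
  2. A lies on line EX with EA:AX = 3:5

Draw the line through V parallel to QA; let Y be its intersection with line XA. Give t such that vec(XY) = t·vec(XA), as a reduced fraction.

t = 7/5

Choose coordinates E = (0, 0), V = (1, 0), X = (0, 1).
1. Q is the centroid of triangle EVX ⇒ Q = (1/3, 1/3)
2. A lies on line EX with EA:AX = 3:5 ⇒ A = (0, 3/8)
through V parallel to QA: direction (-1/3, 1/24); meets XA at Y = (0, 1/8)
Y = X + t·(A−X) with t = 7/5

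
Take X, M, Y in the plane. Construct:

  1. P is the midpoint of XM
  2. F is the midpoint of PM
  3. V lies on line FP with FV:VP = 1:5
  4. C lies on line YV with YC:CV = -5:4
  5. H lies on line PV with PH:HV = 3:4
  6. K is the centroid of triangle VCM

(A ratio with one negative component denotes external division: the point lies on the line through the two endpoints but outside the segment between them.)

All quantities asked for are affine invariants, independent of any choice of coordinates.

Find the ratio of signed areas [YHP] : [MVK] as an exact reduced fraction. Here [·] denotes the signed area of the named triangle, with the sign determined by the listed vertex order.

[YHP]:[MVK] = -45/196

Set X = (0, 0), M = (1, 0), Y = (0, 1); any affine frame gives the same invariant.
1. P is the midpoint of XM ⇒ P = (1/2, 0)
2. F is the midpoint of PM ⇒ F = (3/4, 0)
3. V lies on line FP with FV:VP = 1:5 ⇒ V = (17/24, 0)
4. C lies on line YV with YC:CV = -5:4 ⇒ C = (85/24, -4)
5. H lies on line PV with PH:HV = 3:4 ⇒ H = (33/56, 0)
6. K is the centroid of triangle VCM ⇒ K = (7/4, -4/3)
2·[YHP] = -5/56, 2·[MVK] = 7/18
[YHP]:[MVK] = -5/56:7/18 = -45/196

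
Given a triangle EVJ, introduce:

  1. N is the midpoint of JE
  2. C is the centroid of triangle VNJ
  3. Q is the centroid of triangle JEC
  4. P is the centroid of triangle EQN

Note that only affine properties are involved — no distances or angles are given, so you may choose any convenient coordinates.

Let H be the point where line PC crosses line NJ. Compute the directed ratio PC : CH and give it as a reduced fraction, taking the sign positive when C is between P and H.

Choose coordinates E = (0, 0), V = (1, 0), J = (0, 1).
1. N is the midpoint of JE ⇒ N = (0, 1/2)
2. C is the centroid of triangle VNJ ⇒ C = (1/3, 1/2)
3. Q is the centroid of triangle JEC ⇒ Q = (1/9, 1/2)
4. P is the centroid of triangle EQN ⇒ P = (1/27, 1/3)
line PC meets NJ at H = (0, 5/16)
C = P + t·(H−P) with t = -8, so PC:CH = -8:9

PC:CH = -8/9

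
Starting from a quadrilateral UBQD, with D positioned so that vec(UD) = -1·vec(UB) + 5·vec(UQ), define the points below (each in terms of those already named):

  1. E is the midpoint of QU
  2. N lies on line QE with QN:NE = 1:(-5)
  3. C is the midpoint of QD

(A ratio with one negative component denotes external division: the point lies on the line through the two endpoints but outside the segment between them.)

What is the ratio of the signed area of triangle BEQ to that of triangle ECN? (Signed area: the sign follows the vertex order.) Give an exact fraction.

[BEQ]:[ECN] = 8/5

Work in coordinates with U = (0, 0), B = (1, 0), Q = (0, 1), D = (-1, 5).
1. E is the midpoint of QU ⇒ E = (0, 1/2)
2. N lies on line QE with QN:NE = 1:(-5) ⇒ N = (0, 9/8)
3. C is the midpoint of QD ⇒ C = (-1/2, 3)
2·[BEQ] = -1/2, 2·[ECN] = -5/16
[BEQ]:[ECN] = -1/2:-5/16 = 8/5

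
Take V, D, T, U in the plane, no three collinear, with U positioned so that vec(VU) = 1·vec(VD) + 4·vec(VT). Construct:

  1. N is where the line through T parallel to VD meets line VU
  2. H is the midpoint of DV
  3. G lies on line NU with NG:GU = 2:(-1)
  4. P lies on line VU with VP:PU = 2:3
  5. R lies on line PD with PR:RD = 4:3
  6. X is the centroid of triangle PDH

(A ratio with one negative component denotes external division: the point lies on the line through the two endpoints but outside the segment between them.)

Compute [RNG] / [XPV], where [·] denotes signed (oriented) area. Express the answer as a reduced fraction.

Set V = (0, 0), D = (1, 0), T = (0, 1), U = (1, 4); any affine frame gives the same invariant.
1. N is where the line through T parallel to VD meets line VU ⇒ N = (1/4, 1)
2. H is the midpoint of DV ⇒ H = (1/2, 0)
3. G lies on line NU with NG:GU = 2:(-1) ⇒ G = (7/4, 7)
4. P lies on line VU with VP:PU = 2:3 ⇒ P = (2/5, 8/5)
5. R lies on line PD with PR:RD = 4:3 ⇒ R = (26/35, 24/35)
6. X is the centroid of triangle PDH ⇒ X = (19/30, 8/15)
2·[RNG] = -24/7, 2·[XPV] = 4/5
[RNG]:[XPV] = -24/7:4/5 = -30/7

[RNG]:[XPV] = -30/7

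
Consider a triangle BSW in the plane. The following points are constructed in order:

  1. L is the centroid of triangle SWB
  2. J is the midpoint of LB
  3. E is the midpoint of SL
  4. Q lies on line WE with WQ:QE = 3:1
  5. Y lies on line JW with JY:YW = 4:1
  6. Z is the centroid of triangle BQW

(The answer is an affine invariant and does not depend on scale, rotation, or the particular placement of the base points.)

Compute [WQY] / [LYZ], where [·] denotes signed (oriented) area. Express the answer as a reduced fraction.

Assign B = (0, 0), S = (1, 0), W = (0, 1) — the answer is frame-independent, so this choice is without loss of generality.
1. L is the centroid of triangle SWB ⇒ L = (1/3, 1/3)
2. J is the midpoint of LB ⇒ J = (1/6, 1/6)
3. E is the midpoint of SL ⇒ E = (2/3, 1/6)
4. Q lies on line WE with WQ:QE = 3:1 ⇒ Q = (1/2, 3/8)
5. Y lies on line JW with JY:YW = 4:1 ⇒ Y = (1/30, 5/6)
6. Z is the centroid of triangle BQW ⇒ Z = (1/6, 11/24)
2·[WQY] = -1/16, 2·[LYZ] = 11/240
[WQY]:[LYZ] = -1/16:11/240 = -15/11

[WQY]:[LYZ] = -15/11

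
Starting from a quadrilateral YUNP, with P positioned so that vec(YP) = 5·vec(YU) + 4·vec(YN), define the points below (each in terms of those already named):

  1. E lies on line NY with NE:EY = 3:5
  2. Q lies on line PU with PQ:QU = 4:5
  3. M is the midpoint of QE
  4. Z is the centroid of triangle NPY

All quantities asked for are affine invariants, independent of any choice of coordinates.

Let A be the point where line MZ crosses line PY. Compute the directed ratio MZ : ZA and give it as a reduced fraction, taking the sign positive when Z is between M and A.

Choose coordinates Y = (0, 0), U = (1, 0), N = (0, 1), P = (5, 4).
1. E lies on line NY with NE:EY = 3:5 ⇒ E = (0, 5/8)
2. Q lies on line PU with PQ:QU = 4:5 ⇒ Q = (29/9, 20/9)
3. M is the midpoint of QE ⇒ M = (29/18, 205/144)
4. Z is the centroid of triangle NPY ⇒ Z = (5/3, 5/3)
line MZ meets PY at A = (225/143, 180/143)
Z = M + t·(A−M) with t = -143/97, so MZ:ZA = -143/97:240/97

MZ:ZA = -143/240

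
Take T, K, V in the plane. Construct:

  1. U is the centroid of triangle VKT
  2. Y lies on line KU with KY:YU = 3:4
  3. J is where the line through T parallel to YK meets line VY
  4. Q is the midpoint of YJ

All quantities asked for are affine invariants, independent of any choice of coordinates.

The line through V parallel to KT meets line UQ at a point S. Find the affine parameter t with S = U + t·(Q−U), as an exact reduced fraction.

Assign T = (0, 0), K = (1, 0), V = (0, 1) — the answer is frame-independent, so this choice is without loss of generality.
1. U is the centroid of triangle VKT ⇒ U = (1/3, 1/3)
2. Y lies on line KU with KY:YU = 3:4 ⇒ Y = (5/7, 1/7)
3. J is where the line through T parallel to YK meets line VY ⇒ J = (10/7, -5/7)
4. Q is the midpoint of YJ ⇒ Q = (15/14, -2/7)
through V parallel to KT: direction (-1, 0); meets UQ at S = (-6/13, 1)
S = U + t·(Q−U) with t = -14/13

t = -14/13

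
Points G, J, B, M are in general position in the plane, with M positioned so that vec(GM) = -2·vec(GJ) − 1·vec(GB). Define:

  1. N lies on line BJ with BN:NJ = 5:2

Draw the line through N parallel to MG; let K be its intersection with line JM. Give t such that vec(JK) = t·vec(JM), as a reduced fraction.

Assign G = (0, 0), J = (1, 0), B = (0, 1), M = (-2, -1) — the answer is frame-independent, so this choice is without loss of generality.
1. N lies on line BJ with BN:NJ = 5:2 ⇒ N = (5/7, 2/7)
through N parallel to MG: direction (2, 1); meets JM at K = (-11/7, -6/7)
K = J + t·(M−J) with t = 6/7

t = 6/7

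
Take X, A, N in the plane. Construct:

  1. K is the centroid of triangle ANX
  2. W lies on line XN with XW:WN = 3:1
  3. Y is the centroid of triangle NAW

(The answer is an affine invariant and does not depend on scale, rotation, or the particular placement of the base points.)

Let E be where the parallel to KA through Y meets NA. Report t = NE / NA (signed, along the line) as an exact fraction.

t = 1/2

Work in coordinates with X = (0, 0), A = (1, 0), N = (0, 1).
1. K is the centroid of triangle ANX ⇒ K = (1/3, 1/3)
2. W lies on line XN with XW:WN = 3:1 ⇒ W = (0, 3/4)
3. Y is the centroid of triangle NAW ⇒ Y = (1/3, 7/12)
through Y parallel to KA: direction (2/3, -1/3); meets NA at E = (1/2, 1/2)
E = N + t·(A−N) with t = 1/2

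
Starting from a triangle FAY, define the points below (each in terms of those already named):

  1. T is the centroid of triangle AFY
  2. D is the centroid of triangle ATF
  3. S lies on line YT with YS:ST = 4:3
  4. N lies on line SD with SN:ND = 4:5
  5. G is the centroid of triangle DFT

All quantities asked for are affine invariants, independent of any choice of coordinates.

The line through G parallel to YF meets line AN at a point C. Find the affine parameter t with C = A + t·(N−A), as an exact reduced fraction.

t = 84/79

Assign F = (0, 0), A = (1, 0), Y = (0, 1) — the answer is frame-independent, so this choice is without loss of generality.
1. T is the centroid of triangle AFY ⇒ T = (1/3, 1/3)
2. D is the centroid of triangle ATF ⇒ D = (4/9, 1/9)
3. S lies on line YT with YS:ST = 4:3 ⇒ S = (4/21, 13/21)
4. N lies on line SD with SN:ND = 4:5 ⇒ N = (172/567, 223/567)
5. G is the centroid of triangle DFT ⇒ G = (7/27, 4/27)
through G parallel to YF: direction (0, -1); meets AN at C = (7/27, 892/2133)
C = A + t·(N−A) with t = 84/79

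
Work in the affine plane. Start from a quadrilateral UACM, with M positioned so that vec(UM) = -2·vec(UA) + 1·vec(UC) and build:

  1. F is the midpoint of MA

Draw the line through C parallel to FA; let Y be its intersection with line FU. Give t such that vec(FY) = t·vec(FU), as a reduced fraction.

Set U = (0, 0), A = (1, 0), C = (0, 1), M = (-2, 1); any affine frame gives the same invariant.
1. F is the midpoint of MA ⇒ F = (-1/2, 1/2)
through C parallel to FA: direction (3/2, -1/2); meets FU at Y = (-3/2, 3/2)
Y = F + t·(U−F) with t = -2

t = -2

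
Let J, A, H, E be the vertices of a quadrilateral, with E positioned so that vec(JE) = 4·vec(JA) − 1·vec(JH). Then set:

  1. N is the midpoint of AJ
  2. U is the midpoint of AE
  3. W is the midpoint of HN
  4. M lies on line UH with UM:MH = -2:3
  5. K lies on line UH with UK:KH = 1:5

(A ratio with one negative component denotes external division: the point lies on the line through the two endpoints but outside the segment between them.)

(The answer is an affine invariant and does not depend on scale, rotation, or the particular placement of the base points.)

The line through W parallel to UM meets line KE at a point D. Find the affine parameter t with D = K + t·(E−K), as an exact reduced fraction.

t = -7/8

Work in coordinates with J = (0, 0), A = (1, 0), H = (0, 1), E = (4, -1).
1. N is the midpoint of AJ ⇒ N = (1/2, 0)
2. U is the midpoint of AE ⇒ U = (5/2, -1/2)
3. W is the midpoint of HN ⇒ W = (1/4, 1/2)
4. M lies on line UH with UM:MH = -2:3 ⇒ M = (15/2, -7/2)
5. K lies on line UH with UK:KH = 1:5 ⇒ K = (25/12, -1/4)
through W parallel to UM: direction (5, -3); meets KE at D = (13/32, 13/32)
D = K + t·(E−K) with t = -7/8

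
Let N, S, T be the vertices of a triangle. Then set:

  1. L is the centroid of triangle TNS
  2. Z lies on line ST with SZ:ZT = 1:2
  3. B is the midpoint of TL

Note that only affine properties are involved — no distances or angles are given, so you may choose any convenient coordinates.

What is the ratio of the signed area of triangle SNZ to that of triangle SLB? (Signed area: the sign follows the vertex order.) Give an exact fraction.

Work in coordinates with N = (0, 0), S = (1, 0), T = (0, 1).
1. L is the centroid of triangle TNS ⇒ L = (1/3, 1/3)
2. Z lies on line ST with SZ:ZT = 1:2 ⇒ Z = (2/3, 1/3)
3. B is the midpoint of TL ⇒ B = (1/6, 2/3)
2·[SNZ] = -1/3, 2·[SLB] = -1/6
[SNZ]:[SLB] = -1/3:-1/6 = 2

[SNZ]:[SLB] = 2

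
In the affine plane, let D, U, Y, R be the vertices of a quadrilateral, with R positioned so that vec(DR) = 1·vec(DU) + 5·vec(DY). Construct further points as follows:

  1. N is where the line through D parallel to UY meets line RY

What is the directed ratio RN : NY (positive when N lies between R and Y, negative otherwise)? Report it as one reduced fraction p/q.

RN:NY = -6

Set D = (0, 0), U = (1, 0), Y = (0, 1), R = (1, 5); any affine frame gives the same invariant.
1. N is where the line through D parallel to UY meets line RY ⇒ N = (-1/5, 1/5)
N = R + t·(Y−R) with t = 6/5, so RN:NY = t:(1−t) = 6/5:-1/5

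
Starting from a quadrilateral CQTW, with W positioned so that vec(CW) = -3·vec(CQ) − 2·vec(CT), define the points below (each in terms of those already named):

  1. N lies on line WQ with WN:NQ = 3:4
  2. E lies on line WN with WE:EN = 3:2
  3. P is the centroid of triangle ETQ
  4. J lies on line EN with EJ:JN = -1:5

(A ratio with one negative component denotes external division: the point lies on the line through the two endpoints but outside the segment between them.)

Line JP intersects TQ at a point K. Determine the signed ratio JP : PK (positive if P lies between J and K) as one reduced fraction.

Set C = (0, 0), Q = (1, 0), T = (0, 1), W = (-3, -2); any affine frame gives the same invariant.
1. N lies on line WQ with WN:NQ = 3:4 ⇒ N = (-9/7, -8/7)
2. E lies on line WN with WE:EN = 3:2 ⇒ E = (-69/35, -52/35)
3. P is the centroid of triangle ETQ ⇒ P = (-34/105, -17/105)
4. J lies on line EN with EJ:JN = -1:5 ⇒ J = (-15/7, -11/7)
line JP meets TQ at K = (58/113, 55/113)
P = J + t·(K−J) with t = 113/165, so JP:PK = 113/165:52/165

JP:PK = 113/52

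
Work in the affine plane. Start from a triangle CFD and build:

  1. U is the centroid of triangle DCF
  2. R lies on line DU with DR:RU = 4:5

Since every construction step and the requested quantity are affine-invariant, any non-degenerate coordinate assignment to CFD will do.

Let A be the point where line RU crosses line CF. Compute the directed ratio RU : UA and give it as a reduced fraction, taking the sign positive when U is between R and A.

RU:UA = 10/9

Set C = (0, 0), F = (1, 0), D = (0, 1); any affine frame gives the same invariant.
1. U is the centroid of triangle DCF ⇒ U = (1/3, 1/3)
2. R lies on line DU with DR:RU = 4:5 ⇒ R = (4/27, 19/27)
line RU meets CF at A = (1/2, 0)
U = R + t·(A−R) with t = 10/19, so RU:UA = 10/19:9/19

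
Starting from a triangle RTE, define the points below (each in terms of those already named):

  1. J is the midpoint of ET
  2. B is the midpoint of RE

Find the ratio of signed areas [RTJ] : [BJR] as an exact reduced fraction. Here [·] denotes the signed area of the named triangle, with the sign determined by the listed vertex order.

Set R = (0, 0), T = (1, 0), E = (0, 1); any affine frame gives the same invariant.
1. J is the midpoint of ET ⇒ J = (1/2, 1/2)
2. B is the midpoint of RE ⇒ B = (0, 1/2)
2·[RTJ] = 1/2, 2·[BJR] = -1/4
[RTJ]:[BJR] = 1/2:-1/4 = -2

[RTJ]:[BJR] = -2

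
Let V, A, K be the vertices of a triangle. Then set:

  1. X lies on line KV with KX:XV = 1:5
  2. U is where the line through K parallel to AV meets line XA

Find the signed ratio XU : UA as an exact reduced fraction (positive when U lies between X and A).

XU:UA = -1/6

Set V = (0, 0), A = (1, 0), K = (0, 1); any affine frame gives the same invariant.
1. X lies on line KV with KX:XV = 1:5 ⇒ X = (0, 5/6)
2. U is where the line through K parallel to AV meets line XA ⇒ U = (-1/5, 1)
U = X + t·(A−X) with t = -1/5, so XU:UA = t:(1−t) = -1/5:6/5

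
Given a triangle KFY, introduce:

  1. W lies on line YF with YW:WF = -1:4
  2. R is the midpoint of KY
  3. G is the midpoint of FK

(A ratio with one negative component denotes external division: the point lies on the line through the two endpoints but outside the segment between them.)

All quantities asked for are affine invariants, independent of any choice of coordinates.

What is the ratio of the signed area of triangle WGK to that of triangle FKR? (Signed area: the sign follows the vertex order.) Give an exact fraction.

[WGK]:[FKR] = 4/3

Set K = (0, 0), F = (1, 0), Y = (0, 1); any affine frame gives the same invariant.
1. W lies on line YF with YW:WF = -1:4 ⇒ W = (-1/3, 4/3)
2. R is the midpoint of KY ⇒ R = (0, 1/2)
3. G is the midpoint of FK ⇒ G = (1/2, 0)
2·[WGK] = -2/3, 2·[FKR] = -1/2
[WGK]:[FKR] = -2/3:-1/2 = 4/3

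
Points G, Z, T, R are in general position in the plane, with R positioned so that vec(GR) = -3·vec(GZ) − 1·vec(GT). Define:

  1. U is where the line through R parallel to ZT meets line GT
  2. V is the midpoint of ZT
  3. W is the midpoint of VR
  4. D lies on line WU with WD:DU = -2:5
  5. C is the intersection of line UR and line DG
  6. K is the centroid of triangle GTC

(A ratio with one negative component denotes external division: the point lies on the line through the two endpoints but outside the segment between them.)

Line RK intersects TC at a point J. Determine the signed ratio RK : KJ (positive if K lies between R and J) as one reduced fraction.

RK:KJ = 149/10

Set G = (0, 0), Z = (1, 0), T = (0, 1), R = (-3, -1); any affine frame gives the same invariant.
1. U is where the line through R parallel to ZT meets line GT ⇒ U = (0, -4)
2. V is the midpoint of ZT ⇒ V = (1/2, 1/2)
3. W is the midpoint of VR ⇒ W = (-5/4, -1/4)
4. D lies on line WU with WD:DU = -2:5 ⇒ D = (-25/12, 9/4)
5. C is the intersection of line UR and line DG ⇒ C = (50, -54)
6. K is the centroid of triangle GTC ⇒ K = (50/3, -53/3)
line RK meets TC at J = (2680/149, -2799/149)
K = R + t·(J−R) with t = 149/159, so RK:KJ = 149/159:10/159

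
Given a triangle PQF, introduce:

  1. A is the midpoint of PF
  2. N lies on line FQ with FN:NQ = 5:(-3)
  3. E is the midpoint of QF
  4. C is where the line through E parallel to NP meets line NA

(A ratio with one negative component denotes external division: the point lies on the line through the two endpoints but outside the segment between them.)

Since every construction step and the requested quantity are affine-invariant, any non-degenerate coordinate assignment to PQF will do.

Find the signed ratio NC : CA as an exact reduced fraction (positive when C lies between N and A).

Assign P = (0, 0), Q = (1, 0), F = (0, 1) — the answer is frame-independent, so this choice is without loss of generality.
1. A is the midpoint of PF ⇒ A = (0, 1/2)
2. N lies on line FQ with FN:NQ = 5:(-3) ⇒ N = (5/2, -3/2)
3. E is the midpoint of QF ⇒ E = (1/2, 1/2)
4. C is where the line through E parallel to NP meets line NA ⇒ C = (-3/2, 17/10)
C = N + t·(A−N) with t = 8/5, so NC:CA = t:(1−t) = 8/5:-3/5

NC:CA = -8/3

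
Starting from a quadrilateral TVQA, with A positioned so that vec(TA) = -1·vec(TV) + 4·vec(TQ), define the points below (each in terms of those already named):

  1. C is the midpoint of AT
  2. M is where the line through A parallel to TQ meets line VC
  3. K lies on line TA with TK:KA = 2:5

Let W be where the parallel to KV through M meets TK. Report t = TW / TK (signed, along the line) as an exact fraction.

t = 2

Work in coordinates with T = (0, 0), V = (1, 0), Q = (0, 1), A = (-1, 4).
1. C is the midpoint of AT ⇒ C = (-1/2, 2)
2. M is where the line through A parallel to TQ meets line VC ⇒ M = (-1, 8/3)
3. K lies on line TA with TK:KA = 2:5 ⇒ K = (-2/7, 8/7)
through M parallel to KV: direction (9/7, -8/7); meets TK at W = (-4/7, 16/7)
W = T + t·(K−T) with t = 2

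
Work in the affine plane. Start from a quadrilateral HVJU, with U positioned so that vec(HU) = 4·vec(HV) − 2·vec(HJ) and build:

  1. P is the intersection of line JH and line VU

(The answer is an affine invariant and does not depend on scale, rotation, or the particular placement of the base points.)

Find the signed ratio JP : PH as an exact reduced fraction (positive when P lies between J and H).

JP:PH = 1/2

Set H = (0, 0), V = (1, 0), J = (0, 1), U = (4, -2); any affine frame gives the same invariant.
1. P is the intersection of line JH and line VU ⇒ P = (0, 2/3)
P = J + t·(H−J) with t = 1/3, so JP:PH = t:(1−t) = 1/3:2/3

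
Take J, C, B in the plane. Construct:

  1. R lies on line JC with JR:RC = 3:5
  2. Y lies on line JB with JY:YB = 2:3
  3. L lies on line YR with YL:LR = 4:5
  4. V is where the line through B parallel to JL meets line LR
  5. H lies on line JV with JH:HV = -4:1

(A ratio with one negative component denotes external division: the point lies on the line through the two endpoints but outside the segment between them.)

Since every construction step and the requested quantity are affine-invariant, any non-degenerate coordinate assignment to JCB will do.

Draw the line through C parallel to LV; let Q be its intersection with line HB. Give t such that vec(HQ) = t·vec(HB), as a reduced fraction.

Work in coordinates with J = (0, 0), C = (1, 0), B = (0, 1).
1. R lies on line JC with JR:RC = 3:5 ⇒ R = (3/8, 0)
2. Y lies on line JB with JY:YB = 2:3 ⇒ Y = (0, 2/5)
3. L lies on line YR with YL:LR = 4:5 ⇒ L = (1/6, 2/9)
4. V is where the line through B parallel to JL meets line LR ⇒ V = (-1/4, 2/3)
5. H lies on line JV with JH:HV = -4:1 ⇒ H = (-1/3, 8/9)
through C parallel to LV: direction (-5/12, 4/9); meets HB at Q = (1/21, 64/63)
Q = H + t·(B−H) with t = 8/7

t = 8/7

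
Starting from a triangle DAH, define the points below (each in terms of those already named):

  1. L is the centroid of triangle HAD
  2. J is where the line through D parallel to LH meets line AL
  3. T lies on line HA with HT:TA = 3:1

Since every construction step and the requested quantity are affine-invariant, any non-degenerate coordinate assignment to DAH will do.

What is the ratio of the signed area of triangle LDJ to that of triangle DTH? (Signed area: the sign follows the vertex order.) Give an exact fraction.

Assign D = (0, 0), A = (1, 0), H = (0, 1) — the answer is frame-independent, so this choice is without loss of generality.
1. L is the centroid of triangle HAD ⇒ L = (1/3, 1/3)
2. J is where the line through D parallel to LH meets line AL ⇒ J = (-1/3, 2/3)
3. T lies on line HA with HT:TA = 3:1 ⇒ T = (3/4, 1/4)
2·[LDJ] = -1/3, 2·[DTH] = 3/4
[LDJ]:[DTH] = -1/3:3/4 = -4/9

[LDJ]:[DTH] = -4/9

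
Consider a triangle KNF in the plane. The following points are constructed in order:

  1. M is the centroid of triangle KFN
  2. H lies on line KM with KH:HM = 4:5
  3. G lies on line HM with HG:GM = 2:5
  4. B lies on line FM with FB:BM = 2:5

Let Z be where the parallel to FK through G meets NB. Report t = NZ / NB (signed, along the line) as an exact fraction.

Choose coordinates K = (0, 0), N = (1, 0), F = (0, 1).
1. M is the centroid of triangle KFN ⇒ M = (1/3, 1/3)
2. H lies on line KM with KH:HM = 4:5 ⇒ H = (4/27, 4/27)
3. G lies on line HM with HG:GM = 2:5 ⇒ G = (38/189, 38/189)
4. B lies on line FM with FB:BM = 2:5 ⇒ B = (2/21, 17/21)
through G parallel to FK: direction (0, -1); meets NB at Z = (38/189, 2567/3591)
Z = N + t·(B−N) with t = 151/171

t = 151/171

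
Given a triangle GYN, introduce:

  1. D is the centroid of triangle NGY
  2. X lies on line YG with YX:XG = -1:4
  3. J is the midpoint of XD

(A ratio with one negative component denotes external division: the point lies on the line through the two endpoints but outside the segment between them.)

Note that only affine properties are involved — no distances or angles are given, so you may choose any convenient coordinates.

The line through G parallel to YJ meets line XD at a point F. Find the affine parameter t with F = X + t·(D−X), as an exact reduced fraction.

Set G = (0, 0), Y = (1, 0), N = (0, 1); any affine frame gives the same invariant.
1. D is the centroid of triangle NGY ⇒ D = (1/3, 1/3)
2. X lies on line YG with YX:XG = -1:4 ⇒ X = (4/3, 0)
3. J is the midpoint of XD ⇒ J = (5/6, 1/6)
through G parallel to YJ: direction (-1/6, 1/6); meets XD at F = (-2/3, 2/3)
F = X + t·(D−X) with t = 2

t = 2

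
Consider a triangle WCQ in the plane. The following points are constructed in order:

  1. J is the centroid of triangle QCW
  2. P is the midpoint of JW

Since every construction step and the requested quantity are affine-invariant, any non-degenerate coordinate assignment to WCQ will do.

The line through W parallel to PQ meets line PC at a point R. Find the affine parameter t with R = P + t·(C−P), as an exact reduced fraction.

Work in coordinates with W = (0, 0), C = (1, 0), Q = (0, 1).
1. J is the centroid of triangle QCW ⇒ J = (1/3, 1/3)
2. P is the midpoint of JW ⇒ P = (1/6, 1/6)
through W parallel to PQ: direction (-1/6, 5/6); meets PC at R = (-1/24, 5/24)
R = P + t·(C−P) with t = -1/4

t = -1/4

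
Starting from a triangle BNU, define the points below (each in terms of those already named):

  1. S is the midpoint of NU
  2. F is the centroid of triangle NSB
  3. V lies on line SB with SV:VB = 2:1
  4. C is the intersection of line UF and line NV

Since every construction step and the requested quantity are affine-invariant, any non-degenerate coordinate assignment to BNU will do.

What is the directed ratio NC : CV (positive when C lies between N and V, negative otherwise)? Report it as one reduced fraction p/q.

NC:CV = 6/5

Choose coordinates B = (0, 0), N = (1, 0), U = (0, 1).
1. S is the midpoint of NU ⇒ S = (1/2, 1/2)
2. F is the centroid of triangle NSB ⇒ F = (1/2, 1/6)
3. V lies on line SB with SV:VB = 2:1 ⇒ V = (1/6, 1/6)
4. C is the intersection of line UF and line NV ⇒ C = (6/11, 1/11)
C = N + t·(V−N) with t = 6/11, so NC:CV = t:(1−t) = 6/11:5/11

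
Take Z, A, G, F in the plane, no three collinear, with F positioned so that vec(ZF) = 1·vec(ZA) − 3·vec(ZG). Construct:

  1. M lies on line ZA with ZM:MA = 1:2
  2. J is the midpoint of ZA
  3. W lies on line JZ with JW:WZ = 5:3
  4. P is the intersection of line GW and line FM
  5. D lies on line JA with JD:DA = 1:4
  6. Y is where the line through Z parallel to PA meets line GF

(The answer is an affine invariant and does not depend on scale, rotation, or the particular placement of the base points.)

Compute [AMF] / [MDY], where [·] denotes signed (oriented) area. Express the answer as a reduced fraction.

Assign Z = (0, 0), A = (1, 0), G = (0, 1), F = (1, -3) — the answer is frame-independent, so this choice is without loss of generality.
1. M lies on line ZA with ZM:MA = 1:2 ⇒ M = (1/3, 0)
2. J is the midpoint of ZA ⇒ J = (1/2, 0)
3. W lies on line JZ with JW:WZ = 5:3 ⇒ W = (3/16, 0)
4. P is the intersection of line GW and line FM ⇒ P = (-3/5, 21/5)
5. D lies on line JA with JD:DA = 1:4 ⇒ D = (3/5, 0)
6. Y is where the line through Z parallel to PA meets line GF ⇒ Y = (8/11, -21/11)
2·[AMF] = 2, 2·[MDY] = -28/55
[AMF]:[MDY] = 2:-28/55 = -55/14

[AMF]:[MDY] = -55/14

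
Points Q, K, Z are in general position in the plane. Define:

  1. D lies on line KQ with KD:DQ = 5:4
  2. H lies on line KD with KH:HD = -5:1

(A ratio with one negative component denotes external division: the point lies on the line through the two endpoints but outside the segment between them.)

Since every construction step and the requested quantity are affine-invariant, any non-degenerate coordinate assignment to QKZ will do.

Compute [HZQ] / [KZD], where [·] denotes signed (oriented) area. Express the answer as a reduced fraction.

[HZQ]:[KZD] = 11/20

Work in coordinates with Q = (0, 0), K = (1, 0), Z = (0, 1).
1. D lies on line KQ with KD:DQ = 5:4 ⇒ D = (4/9, 0)
2. H lies on line KD with KH:HD = -5:1 ⇒ H = (11/36, 0)
2·[HZQ] = 11/36, 2·[KZD] = 5/9
[HZQ]:[KZD] = 11/36:5/9 = 11/20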